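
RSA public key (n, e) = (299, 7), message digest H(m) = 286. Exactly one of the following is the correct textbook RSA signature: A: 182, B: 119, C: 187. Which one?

Candidate A: Squares mod 299: 182^1≡182, 182^2≡234, 182^4≡39; 7 = 4 + 2 + 1, so 182^7 ≡ 39·234·182 ≡ 286 (mod 299)
  → matches H(m) = 286
Candidate B: Squares mod 299: 119^1≡119, 119^2≡108, 119^4≡3; 7 = 4 + 2 + 1, so 119^7 ≡ 3·108·119 ≡ 284 (mod 299)
Candidate C: Squares mod 299: 187^1≡187, 187^2≡285, 187^4≡196; 7 = 4 + 2 + 1, so 187^7 ≡ 196·285·187 ≡ 255 (mod 299)

A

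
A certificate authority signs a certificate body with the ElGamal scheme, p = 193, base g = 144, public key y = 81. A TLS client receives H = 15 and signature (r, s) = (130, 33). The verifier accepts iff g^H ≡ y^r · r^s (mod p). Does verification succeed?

passes

Left side g^H mod p:
Squares mod 193: 144^1≡144, 144^2≡85, 144^4≡84, 144^8≡108
15 = 8 + 4 + 2 + 1, so 144^15 ≡ 108·84·85·144 ≡ 81 (mod 193)
Right side y^r · r^s mod p:
Squares mod 193: 81^1≡81, 81^2≡192, 81^4≡1, 81^8≡1, 81^16≡1, 81^32≡1, 81^64≡1, 81^128≡1
130 = 128 + 2, so 81^130 ≡ 1·192 ≡ 192 (mod 193)
Squares mod 193: 130^1≡130, 130^2≡109, 130^4≡108, 130^8≡84, 130^16≡108, 130^32≡84
33 = 32 + 1, so 130^33 ≡ 84·130 ≡ 112 (mod 193)
192·112 = 21504 ≡ 81 (mod 193)
81 ≡ 81 (mod 193), so the signature is genuine.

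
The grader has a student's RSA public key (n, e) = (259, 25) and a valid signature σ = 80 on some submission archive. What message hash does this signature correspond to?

σ^2 ≡ 80^2 = 6400 ≡ 184
σ^4 ≡ 184^2 = 33856 ≡ 186
σ^8 ≡ 186^2 = 34596 ≡ 149
σ^16 ≡ 149^2 = 22201 ≡ 186
25 = 16 + 8 + 1, so σ^25 ≡ 186·149·80 ≡ 80 (mod 259)

80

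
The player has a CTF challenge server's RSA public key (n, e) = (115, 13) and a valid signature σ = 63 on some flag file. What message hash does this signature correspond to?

σ^2 ≡ 63^2 = 3969 ≡ 59
σ^4 ≡ 59^2 = 3481 ≡ 31
σ^8 ≡ 31^2 = 961 ≡ 41
13 = 8 + 4 + 1, so σ^13 ≡ 41·31·63 ≡ 33 (mod 115)

33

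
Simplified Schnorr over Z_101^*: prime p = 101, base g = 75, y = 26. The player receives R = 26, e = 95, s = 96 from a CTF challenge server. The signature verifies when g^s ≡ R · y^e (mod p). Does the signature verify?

g^s mod p:
75^2 = 5625 ≡ 70
75^4 ≡ 70^2 = 4900 ≡ 52
75^8 ≡ 52^2 = 2704 ≡ 78
75^16 ≡ 78^2 = 6084 ≡ 24
75^32 ≡ 24^2 = 576 ≡ 71
75^64 ≡ 71^2 = 5041 ≡ 92
96 = 64 + 32, so 75^96 ≡ 92·71 ≡ 68 (mod 101)
R · y^e mod p:
26^2 = 676 ≡ 70
26^4 ≡ 70^2 = 4900 ≡ 52
26^8 ≡ 52^2 = 2704 ≡ 78
26^16 ≡ 78^2 = 6084 ≡ 24
26^32 ≡ 24^2 = 576 ≡ 71
26^64 ≡ 71^2 = 5041 ≡ 92
95 = 64 + 16 + 8 + 4 + 2 + 1, so 26^95 ≡ 92·24·78·52·70·26 ≡ 57 (mod 101)
26·57 = 1482 ≡ 68 (mod 101)
68 ≡ 68 (mod 101); signature holds.

verifies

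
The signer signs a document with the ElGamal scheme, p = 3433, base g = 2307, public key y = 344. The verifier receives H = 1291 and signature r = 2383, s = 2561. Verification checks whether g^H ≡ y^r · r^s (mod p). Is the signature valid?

Left side g^H mod p:
2307^1291 mod 3433 = 115
Right side y^r · r^s mod p:
344^2383 mod 3433 = 3161
2383^2561 mod 3433 = 1552
3161·1552 = 4905872 ≡ 115 (mod 3433)
115 ≡ 115 (mod 3433), so the signature is genuine.

valid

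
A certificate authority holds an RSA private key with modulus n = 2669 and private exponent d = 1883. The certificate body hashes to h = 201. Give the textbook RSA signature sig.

h^2 ≡ 201^2 = 40401 ≡ 366
h^4 ≡ 366^2 = 133956 ≡ 506
h^8 ≡ 506^2 = 256036 ≡ 2481
h^16 ≡ 2481^2 = 6155361 ≡ 647
h^32 ≡ 647^2 = 418609 ≡ 2245
h^64 ≡ 2245^2 = 5040025 ≡ 953
h^128 ≡ 953^2 = 908209 ≡ 749
h^256 ≡ 749^2 = 561001 ≡ 511
h^512 ≡ 511^2 = 261121 ≡ 2228
h^1024 ≡ 2228^2 = 4963984 ≡ 2313
1883 = 1024 + 512 + 256 + 64 + 16 + 8 + 2 + 1, so h^1883 ≡ 2313·2228·511·953·647·2481·366·201 ≡ 350 (mod 2669)

350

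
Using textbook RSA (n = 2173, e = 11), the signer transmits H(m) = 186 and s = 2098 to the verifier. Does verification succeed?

passes

Squares mod 2173: s^1≡2098, s^2≡1279, s^4≡1745, s^8≡652
11 = 8 + 2 + 1, so s^11 ≡ 652·1279·2098 ≡ 186 (mod 2173)
186 = H(m), so the signature checks out.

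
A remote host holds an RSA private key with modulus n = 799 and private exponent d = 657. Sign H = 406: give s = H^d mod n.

Squares mod 799: H^1≡406, H^2≡242, H^4≡237, H^8≡239, H^16≡392, H^32≡256, H^64≡18, H^128≡324, H^256≡307, H^512≡766
657 = 512 + 128 + 16 + 1, so H^657 ≡ 766·324·392·406 ≡ 287 (mod 799)

287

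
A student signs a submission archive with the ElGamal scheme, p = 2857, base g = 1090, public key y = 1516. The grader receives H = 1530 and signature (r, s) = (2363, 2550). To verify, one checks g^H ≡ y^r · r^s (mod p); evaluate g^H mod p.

2128

1090^2 = 1188100 ≡ 2445
1090^4 ≡ 2445^2 = 5978025 ≡ 1181
1090^8 ≡ 1181^2 = 1394761 ≡ 545
1090^16 ≡ 545^2 = 297025 ≡ 2754
1090^32 ≡ 2754^2 = 7584516 ≡ 2038
1090^64 ≡ 2038^2 = 4153444 ≡ 2223
1090^128 ≡ 2223^2 = 4941729 ≡ 1976
1090^256 ≡ 1976^2 = 3904576 ≡ 1914
1090^512 ≡ 1914^2 = 3663396 ≡ 722
1090^1024 ≡ 722^2 = 521284 ≡ 1310
1530 = 1024 + 256 + 128 + 64 + 32 + 16 + 8 + 2, so 1090^1530 ≡ 1310·1914·1976·2223·2038·2754·545·2445 ≡ 2128 (mod 2857)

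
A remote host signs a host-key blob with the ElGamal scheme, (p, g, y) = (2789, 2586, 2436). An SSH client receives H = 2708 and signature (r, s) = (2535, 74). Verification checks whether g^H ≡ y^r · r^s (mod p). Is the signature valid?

valid

Left side g^H mod p:
2586^2 = 6687396 ≡ 2163
2586^4 ≡ 2163^2 = 4678569 ≡ 1416
2586^8 ≡ 1416^2 = 2005056 ≡ 2554
2586^16 ≡ 2554^2 = 6522916 ≡ 2234
2586^32 ≡ 2234^2 = 4990756 ≡ 1235
2586^64 ≡ 1235^2 = 1525225 ≡ 2431
2586^128 ≡ 2431^2 = 5909761 ≡ 2659
2586^256 ≡ 2659^2 = 7070281 ≡ 166
2586^512 ≡ 166^2 = 27556 ≡ 2455
2586^1024 ≡ 2455^2 = 6027025 ≡ 2785
2586^2048 ≡ 2785^2 = 7756225 ≡ 16
2708 = 2048 + 512 + 128 + 16 + 4, so 2586^2708 ≡ 16·2455·2659·2234·1416 ≡ 1089 (mod 2789)
Right side y^r · r^s mod p:
2436^2 = 5934096 ≡ 1893
2436^4 ≡ 1893^2 = 3583449 ≡ 2373
2436^8 ≡ 2373^2 = 5631129 ≡ 138
2436^16 ≡ 138^2 = 19044 ≡ 2310
2436^32 ≡ 2310^2 = 5336100 ≡ 743
2436^64 ≡ 743^2 = 552049 ≡ 2616
2436^128 ≡ 2616^2 = 6843456 ≡ 2039
2436^256 ≡ 2039^2 = 4157521 ≡ 1911
2436^512 ≡ 1911^2 = 3651921 ≡ 1120
2436^1024 ≡ 1120^2 = 1254400 ≡ 2139
2436^2048 ≡ 2139^2 = 4575321 ≡ 1361
2535 = 2048 + 256 + 128 + 64 + 32 + 4 + 2 + 1, so 2436^2535 ≡ 1361·1911·2039·2616·743·2373·1893·2436 ≡ 2505 (mod 2789)
2535^2 = 6426225 ≡ 369
2535^4 ≡ 369^2 = 136161 ≡ 2289
2535^8 ≡ 2289^2 = 5239521 ≡ 1779
2535^16 ≡ 1779^2 = 3164841 ≡ 2115
2535^32 ≡ 2115^2 = 4473225 ≡ 2458
2535^64 ≡ 2458^2 = 6041764 ≡ 790
74 = 64 + 8 + 2, so 2535^74 ≡ 790·1779·369 ≡ 1263 (mod 2789)
2505·1263 = 3163815 ≡ 1089 (mod 2789)
1089 ≡ 1089 (mod 2789), so the signature is genuine.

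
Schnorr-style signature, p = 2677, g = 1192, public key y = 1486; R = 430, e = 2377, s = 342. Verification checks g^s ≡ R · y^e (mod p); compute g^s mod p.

Squares mod 2677: 1192^1≡1192, 1192^2≡2054, 1192^4≡2641, 1192^8≡1296, 1192^16≡1137, 1192^32≡2455, 1192^64≡1098, 1192^128≡954, 1192^256≡2613
342 = 256 + 64 + 16 + 4 + 2, so 1192^342 ≡ 2613·1098·1137·2641·2054 ≡ 1688 (mod 2677)

1688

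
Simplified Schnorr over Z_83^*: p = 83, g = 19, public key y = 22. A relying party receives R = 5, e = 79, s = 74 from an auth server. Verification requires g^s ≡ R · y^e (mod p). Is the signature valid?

valid

g^s mod p:
Squares mod 83: 19^1≡19, 19^2≡29, 19^4≡11, 19^8≡38, 19^16≡33, 19^32≡10, 19^64≡17
74 = 64 + 8 + 2, so 19^74 ≡ 17·38·29 ≡ 59 (mod 83)
R · y^e mod p:
Squares mod 83: 22^1≡22, 22^2≡69, 22^4≡30, 22^8≡70, 22^16≡3, 22^32≡9, 22^64≡81
79 = 64 + 8 + 4 + 2 + 1, so 22^79 ≡ 81·70·30·69·22 ≡ 45 (mod 83)
5·45 = 225 ≡ 59 (mod 83)
59 ≡ 59 (mod 83); signature holds.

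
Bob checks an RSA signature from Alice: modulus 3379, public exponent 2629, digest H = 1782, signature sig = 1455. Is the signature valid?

sig^2 ≡ 1455^2 = 2117025 ≡ 1771
sig^4 ≡ 1771^2 = 3136441 ≡ 729
sig^8 ≡ 729^2 = 531441 ≡ 938
sig^16 ≡ 938^2 = 879844 ≡ 1304
sig^32 ≡ 1304^2 = 1700416 ≡ 779
sig^64 ≡ 779^2 = 606841 ≡ 2000
sig^128 ≡ 2000^2 = 4000000 ≡ 2643
sig^256 ≡ 2643^2 = 6985449 ≡ 1056
sig^512 ≡ 1056^2 = 1115136 ≡ 66
sig^1024 ≡ 66^2 = 4356 ≡ 977
sig^2048 ≡ 977^2 = 954529 ≡ 1651
2629 = 2048 + 512 + 64 + 4 + 1, so sig^2629 ≡ 1651·66·2000·729·1455 ≡ 1782 (mod 3379)
sig^2629 mod 3379 = 1782 matches H.

valid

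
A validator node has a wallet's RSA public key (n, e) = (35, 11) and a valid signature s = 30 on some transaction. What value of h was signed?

25

Squares mod 35: s^1≡30, s^2≡25, s^4≡30, s^8≡25
11 = 8 + 2 + 1, so s^11 ≡ 25·25·30 ≡ 25 (mod 35)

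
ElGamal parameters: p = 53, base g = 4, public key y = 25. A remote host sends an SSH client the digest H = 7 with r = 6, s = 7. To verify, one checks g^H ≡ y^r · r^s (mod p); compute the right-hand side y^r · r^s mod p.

25^2 = 625 ≡ 42
25^4 ≡ 42^2 = 1764 ≡ 15
6 = 4 + 2, so 25^6 ≡ 15·42 ≡ 47 (mod 53)
6^2 = 36
6^4 ≡ 36^2 = 1296 ≡ 24
7 = 4 + 2 + 1, so 6^7 ≡ 24·36·6 ≡ 43 (mod 53)
y^r · r^s ≡ 47·43 = 2021 ≡ 7 (mod 53)

7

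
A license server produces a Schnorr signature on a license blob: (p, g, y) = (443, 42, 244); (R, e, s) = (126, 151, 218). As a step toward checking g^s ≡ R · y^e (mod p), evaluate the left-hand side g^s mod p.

Squares mod 443: 42^1≡42, 42^2≡435, 42^4≡64, 42^8≡109, 42^16≡363, 42^32≡198, 42^64≡220, 42^128≡113
218 = 128 + 64 + 16 + 8 + 2, so 42^218 ≡ 113·220·363·109·435 ≡ 236 (mod 443)

236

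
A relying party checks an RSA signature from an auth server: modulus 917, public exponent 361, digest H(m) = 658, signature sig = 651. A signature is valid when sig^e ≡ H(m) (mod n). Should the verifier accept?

Squares mod 917: sig^1≡651, sig^2≡147, sig^4≡518, sig^8≡560, sig^16≡903, sig^32≡196, sig^64≡819, sig^128≡434, sig^256≡371
361 = 256 + 64 + 32 + 8 + 1, so sig^361 ≡ 371·819·196·560·651 ≡ 259 (mod 917)
259 ≠ 658, so verification fails.

reject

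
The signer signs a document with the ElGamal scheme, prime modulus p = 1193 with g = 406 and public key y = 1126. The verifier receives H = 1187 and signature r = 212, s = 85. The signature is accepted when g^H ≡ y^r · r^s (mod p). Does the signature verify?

does not verify

Left side g^H mod p:
Squares mod 1193: 406^1≡406, 406^2≡202, 406^4≡242, 406^8≡107, 406^16≡712, 406^32≡1112, 406^64≡596, 406^128≡895, 406^256≡522, 406^512≡480, 406^1024≡151
1187 = 1024 + 128 + 32 + 2 + 1, so 406^1187 ≡ 151·895·1112·202·406 ≡ 1179 (mod 1193)
Right side y^r · r^s mod p:
Squares mod 1193: 1126^1≡1126, 1126^2≡910, 1126^4≡158, 1126^8≡1104, 1126^16≡763, 1126^32≡1178, 1126^64≡225, 1126^128≡519
212 = 128 + 64 + 16 + 4, so 1126^212 ≡ 519·225·763·158 ≡ 1065 (mod 1193)
Squares mod 1193: 212^1≡212, 212^2≡803, 212^4≡589, 212^8≡951, 212^16≡107, 212^32≡712, 212^64≡1112
85 = 64 + 16 + 4 + 1, so 212^85 ≡ 1112·107·589·212 ≡ 187 (mod 1193)
1065·187 = 199155 ≡ 1117 (mod 1193)
1179 ≠ 1117, so verification fails.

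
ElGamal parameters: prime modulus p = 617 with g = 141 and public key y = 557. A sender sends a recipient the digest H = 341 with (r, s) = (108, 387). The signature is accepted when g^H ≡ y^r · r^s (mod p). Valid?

yes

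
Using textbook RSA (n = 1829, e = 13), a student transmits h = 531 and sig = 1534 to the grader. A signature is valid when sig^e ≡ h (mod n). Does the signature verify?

does not verify

sig^2 ≡ 1534^2 = 2353156 ≡ 1062
sig^4 ≡ 1062^2 = 1127844 ≡ 1180
sig^8 ≡ 1180^2 = 1392400 ≡ 531
13 = 8 + 4 + 1, so sig^13 ≡ 531·1180·1534 ≡ 1298 (mod 1829)
The recovered value 1298 does not match the digest 531.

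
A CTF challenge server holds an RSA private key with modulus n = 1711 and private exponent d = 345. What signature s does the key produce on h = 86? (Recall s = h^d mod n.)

985

h^345 mod 1711 = 985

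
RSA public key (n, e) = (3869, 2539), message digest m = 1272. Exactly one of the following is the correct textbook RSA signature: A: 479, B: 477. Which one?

Candidate A: 479^2 = 229441 ≡ 1170; 479^4 ≡ 1170^2 = 1368900 ≡ 3143; 479^8 ≡ 3143^2 = 9878449 ≡ 892; 479^16 ≡ 892^2 = 795664 ≡ 2519; 479^32 ≡ 2519^2 = 6345361 ≡ 201; 479^64 ≡ 201^2 = 40401 ≡ 1711; 479^128 ≡ 1711^2 = 2927521 ≡ 2557; 479^256 ≡ 2557^2 = 6538249 ≡ 3508; 479^512 ≡ 3508^2 = 12306064 ≡ 2644; 479^1024 ≡ 2644^2 = 6990736 ≡ 3322; 479^2048 ≡ 3322^2 = 11035684 ≡ 1296; 2539 = 2048 + 256 + 128 + 64 + 32 + 8 + 2 + 1, so 479^2539 ≡ 1296·3508·2557·1711·201·892·1170·479 ≡ 1428 (mod 3869)
Candidate B: 477^2 = 227529 ≡ 3127; 477^4 ≡ 3127^2 = 9778129 ≡ 1166; 477^8 ≡ 1166^2 = 1359556 ≡ 1537; 477^16 ≡ 1537^2 = 2362369 ≡ 2279; 477^32 ≡ 2279^2 = 5193841 ≡ 1643; 477^64 ≡ 1643^2 = 2699449 ≡ 2756; 477^128 ≡ 2756^2 = 7595536 ≡ 689; 477^256 ≡ 689^2 = 474721 ≡ 2703; 477^512 ≡ 2703^2 = 7306209 ≡ 1537; 477^1024 ≡ 1537^2 = 2362369 ≡ 2279; 477^2048 ≡ 2279^2 = 5193841 ≡ 1643; 2539 = 2048 + 256 + 128 + 64 + 32 + 8 + 2 + 1, so 477^2539 ≡ 1643·2703·689·2756·1643·1537·3127·477 ≡ 1272 (mod 3869)
  → matches m = 1272

B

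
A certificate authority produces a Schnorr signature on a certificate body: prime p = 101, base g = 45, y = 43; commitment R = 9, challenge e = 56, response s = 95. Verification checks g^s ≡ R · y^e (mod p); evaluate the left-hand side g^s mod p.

65

45^2 = 2025 ≡ 5
45^4 ≡ 5^2 = 25
45^8 ≡ 25^2 = 625 ≡ 19
45^16 ≡ 19^2 = 361 ≡ 58
45^32 ≡ 58^2 = 3364 ≡ 31
45^64 ≡ 31^2 = 961 ≡ 52
95 = 64 + 16 + 8 + 4 + 2 + 1, so 45^95 ≡ 52·58·19·25·5·45 ≡ 65 (mod 101)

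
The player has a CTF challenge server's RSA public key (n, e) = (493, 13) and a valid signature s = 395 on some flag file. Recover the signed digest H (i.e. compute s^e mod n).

327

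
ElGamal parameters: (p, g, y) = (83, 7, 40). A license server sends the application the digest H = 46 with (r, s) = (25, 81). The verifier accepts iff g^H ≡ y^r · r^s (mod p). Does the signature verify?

Left side g^H mod p:
Squares mod 83: 7^1≡7, 7^2≡49, 7^4≡77, 7^8≡36, 7^16≡51, 7^32≡28
46 = 32 + 8 + 4 + 2, so 7^46 ≡ 28·36·77·49 ≡ 41 (mod 83)
Right side y^r · r^s mod p:
Squares mod 83: 40^1≡40, 40^2≡23, 40^4≡31, 40^8≡48, 40^16≡63
25 = 16 + 8 + 1, so 40^25 ≡ 63·48·40 ≡ 29 (mod 83)
Squares mod 83: 25^1≡25, 25^2≡44, 25^4≡27, 25^8≡65, 25^16≡75, 25^32≡64, 25^64≡29
81 = 64 + 16 + 1, so 25^81 ≡ 29·75·25 ≡ 10 (mod 83)
29·10 = 290 ≡ 41 (mod 83)
41 ≡ 41 (mod 83), so the signature is genuine.

verifies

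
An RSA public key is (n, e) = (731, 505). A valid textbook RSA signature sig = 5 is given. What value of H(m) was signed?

sig^2 ≡ 5^2 = 25
sig^4 ≡ 25^2 = 625
sig^8 ≡ 625^2 = 390625 ≡ 271
sig^16 ≡ 271^2 = 73441 ≡ 341
sig^32 ≡ 341^2 = 116281 ≡ 52
sig^64 ≡ 52^2 = 2704 ≡ 511
sig^128 ≡ 511^2 = 261121 ≡ 154
sig^256 ≡ 154^2 = 23716 ≡ 324
505 = 256 + 128 + 64 + 32 + 16 + 8 + 1, so sig^505 ≡ 324·154·511·52·341·271·5 ≡ 607 (mod 731)

607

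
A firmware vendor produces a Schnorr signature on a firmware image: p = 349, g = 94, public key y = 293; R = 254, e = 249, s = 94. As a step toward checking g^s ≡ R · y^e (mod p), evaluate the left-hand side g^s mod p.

23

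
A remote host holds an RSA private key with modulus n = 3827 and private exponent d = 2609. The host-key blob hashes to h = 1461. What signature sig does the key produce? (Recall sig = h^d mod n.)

h^2 ≡ 1461^2 = 2134521 ≡ 2882
h^4 ≡ 2882^2 = 8305924 ≡ 1334
h^8 ≡ 1334^2 = 1779556 ≡ 1
h^16 ≡ 1^2 = 1
h^32 ≡ 1^2 = 1
h^64 ≡ 1^2 = 1
h^128 ≡ 1^2 = 1
h^256 ≡ 1^2 = 1
h^512 ≡ 1^2 = 1
h^1024 ≡ 1^2 = 1
h^2048 ≡ 1^2 = 1
2609 = 2048 + 512 + 32 + 16 + 1, so h^2609 ≡ 1·1·1·1·1461 ≡ 1461 (mod 3827)

1461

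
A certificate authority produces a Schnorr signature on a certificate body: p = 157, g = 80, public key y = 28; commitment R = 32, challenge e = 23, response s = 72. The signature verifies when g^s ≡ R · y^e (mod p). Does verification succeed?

passes

g^s mod p:
80^2 = 6400 ≡ 120
80^4 ≡ 120^2 = 14400 ≡ 113
80^8 ≡ 113^2 = 12769 ≡ 52
80^16 ≡ 52^2 = 2704 ≡ 35
80^32 ≡ 35^2 = 1225 ≡ 126
80^64 ≡ 126^2 = 15876 ≡ 19
72 = 64 + 8, so 80^72 ≡ 19·52 ≡ 46 (mod 157)
R · y^e mod p:
28^2 = 784 ≡ 156
28^4 ≡ 156^2 = 24336 ≡ 1
28^8 ≡ 1^2 = 1
28^16 ≡ 1^2 = 1
23 = 16 + 4 + 2 + 1, so 28^23 ≡ 1·1·156·28 ≡ 129 (mod 157)
32·129 = 4128 ≡ 46 (mod 157)
46 ≡ 46 (mod 157); signature holds.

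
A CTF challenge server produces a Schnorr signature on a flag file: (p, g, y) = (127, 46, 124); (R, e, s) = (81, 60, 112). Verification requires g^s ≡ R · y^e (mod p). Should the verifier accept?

g^s mod p:
Squares mod 127: 46^1≡46, 46^2≡84, 46^4≡71, 46^8≡88, 46^16≡124, 46^32≡9, 46^64≡81
112 = 64 + 32 + 16, so 46^112 ≡ 81·9·124 ≡ 99 (mod 127)
R · y^e mod p:
Squares mod 127: 124^1≡124, 124^2≡9, 124^4≡81, 124^8≡84, 124^16≡71, 124^32≡88
60 = 32 + 16 + 8 + 4, so 124^60 ≡ 88·71·84·81 ≡ 47 (mod 127)
81·47 = 3807 ≡ 124 (mod 127)
99 ≠ 124; the check fails.

reject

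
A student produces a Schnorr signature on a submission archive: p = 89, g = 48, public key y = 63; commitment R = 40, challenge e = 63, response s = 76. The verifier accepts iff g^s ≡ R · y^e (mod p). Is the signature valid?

invalid

g^s mod p:
48^2 = 2304 ≡ 79
48^4 ≡ 79^2 = 6241 ≡ 11
48^8 ≡ 11^2 = 121 ≡ 32
48^16 ≡ 32^2 = 1024 ≡ 45
48^32 ≡ 45^2 = 2025 ≡ 67
48^64 ≡ 67^2 = 4489 ≡ 39
76 = 64 + 8 + 4, so 48^76 ≡ 39·32·11 ≡ 22 (mod 89)
R · y^e mod p:
63^2 = 3969 ≡ 53
63^4 ≡ 53^2 = 2809 ≡ 50
63^8 ≡ 50^2 = 2500 ≡ 8
63^16 ≡ 8^2 = 64
63^32 ≡ 64^2 = 4096 ≡ 2
63 = 32 + 16 + 8 + 4 + 2 + 1, so 63^63 ≡ 2·64·8·50·53·63 ≡ 82 (mod 89)
40·82 = 3280 ≡ 76 (mod 89)
22 ≠ 76; the check fails.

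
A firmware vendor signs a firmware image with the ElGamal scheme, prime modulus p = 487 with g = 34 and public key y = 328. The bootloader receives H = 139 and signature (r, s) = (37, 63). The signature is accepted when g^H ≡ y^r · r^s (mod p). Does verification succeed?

Left side g^H mod p:
34^2 = 1156 ≡ 182
34^4 ≡ 182^2 = 33124 ≡ 8
34^8 ≡ 8^2 = 64
34^16 ≡ 64^2 = 4096 ≡ 200
34^32 ≡ 200^2 = 40000 ≡ 66
34^64 ≡ 66^2 = 4356 ≡ 460
34^128 ≡ 460^2 = 211600 ≡ 242
139 = 128 + 8 + 2 + 1, so 34^139 ≡ 242·64·182·34 ≡ 92 (mod 487)
Right side y^r · r^s mod p:
328^2 = 107584 ≡ 444
328^4 ≡ 444^2 = 197136 ≡ 388
328^8 ≡ 388^2 = 150544 ≡ 61
328^16 ≡ 61^2 = 3721 ≡ 312
328^32 ≡ 312^2 = 97344 ≡ 431
37 = 32 + 4 + 1, so 328^37 ≡ 431·388·328 ≡ 461 (mod 487)
37^2 = 1369 ≡ 395
37^4 ≡ 395^2 = 156025 ≡ 185
37^8 ≡ 185^2 = 34225 ≡ 135
37^16 ≡ 135^2 = 18225 ≡ 206
37^32 ≡ 206^2 = 42436 ≡ 67
63 = 32 + 16 + 8 + 4 + 2 + 1, so 37^63 ≡ 67·206·135·185·395·37 ≡ 95 (mod 487)
461·95 = 43795 ≡ 452 (mod 487)
92 ≠ 452, so verification fails.

fails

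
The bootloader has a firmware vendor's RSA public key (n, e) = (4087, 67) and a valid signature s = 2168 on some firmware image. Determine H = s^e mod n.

s^67 mod 4087 = 2905

2905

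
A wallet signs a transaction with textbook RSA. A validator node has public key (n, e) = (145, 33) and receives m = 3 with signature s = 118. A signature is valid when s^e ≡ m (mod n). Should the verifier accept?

accept

s^2 ≡ 118^2 = 13924 ≡ 4
s^4 ≡ 4^2 = 16
s^8 ≡ 16^2 = 256 ≡ 111
s^16 ≡ 111^2 = 12321 ≡ 141
s^32 ≡ 141^2 = 19881 ≡ 16
33 = 32 + 1, so s^33 ≡ 16·118 ≡ 3 (mod 145)
s^33 mod 145 = 3 matches m.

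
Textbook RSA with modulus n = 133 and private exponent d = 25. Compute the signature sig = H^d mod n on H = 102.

102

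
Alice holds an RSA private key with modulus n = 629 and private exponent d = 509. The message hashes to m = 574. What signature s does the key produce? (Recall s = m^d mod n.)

540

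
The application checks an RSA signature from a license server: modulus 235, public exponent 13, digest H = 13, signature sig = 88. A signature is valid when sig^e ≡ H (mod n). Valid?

Squares mod 235: sig^1≡88, sig^2≡224, sig^4≡121, sig^8≡71
13 = 8 + 4 + 1, so sig^13 ≡ 71·121·88 ≡ 13 (mod 235)
Since 13 equals the digest 13, verification succeeds.

yes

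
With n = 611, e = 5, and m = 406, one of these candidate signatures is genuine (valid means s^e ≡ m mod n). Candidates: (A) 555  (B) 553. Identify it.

Candidate A: 555^2 = 308025 ≡ 81; 555^4 ≡ 81^2 = 6561 ≡ 451; 5 = 4 + 1, so 555^5 ≡ 451·555 ≡ 406 (mod 611)
  → matches m = 406
Candidate B: 553^2 = 305809 ≡ 309; 553^4 ≡ 309^2 = 95481 ≡ 165; 5 = 4 + 1, so 553^5 ≡ 165·553 ≡ 206 (mod 611)

A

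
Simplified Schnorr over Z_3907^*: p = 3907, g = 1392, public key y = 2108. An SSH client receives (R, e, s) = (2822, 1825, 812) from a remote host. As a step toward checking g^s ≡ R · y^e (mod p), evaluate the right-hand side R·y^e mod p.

3472

2108^2 = 4443664 ≡ 1405
2108^4 ≡ 1405^2 = 1974025 ≡ 990
2108^8 ≡ 990^2 = 980100 ≡ 3350
2108^16 ≡ 3350^2 = 11222500 ≡ 1596
2108^32 ≡ 1596^2 = 2547216 ≡ 3759
2108^64 ≡ 3759^2 = 14130081 ≡ 2369
2108^128 ≡ 2369^2 = 5612161 ≡ 1709
2108^256 ≡ 1709^2 = 2920681 ≡ 2152
2108^512 ≡ 2152^2 = 4631104 ≡ 1309
2108^1024 ≡ 1309^2 = 1713481 ≡ 2215
1825 = 1024 + 512 + 256 + 32 + 1, so 2108^1825 ≡ 2215·1309·2152·3759·2108 ≡ 2341 (mod 3907)
R · y^e ≡ 2822·2341 = 6606302 ≡ 3472 (mod 3907)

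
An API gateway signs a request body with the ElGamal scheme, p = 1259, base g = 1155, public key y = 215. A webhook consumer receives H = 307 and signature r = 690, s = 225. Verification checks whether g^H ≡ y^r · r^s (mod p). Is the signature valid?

Left side g^H mod p:
1155^2 = 1334025 ≡ 744
1155^4 ≡ 744^2 = 553536 ≡ 835
1155^8 ≡ 835^2 = 697225 ≡ 998
1155^16 ≡ 998^2 = 996004 ≡ 135
1155^32 ≡ 135^2 = 18225 ≡ 599
1155^64 ≡ 599^2 = 358801 ≡ 1245
1155^128 ≡ 1245^2 = 1550025 ≡ 196
1155^256 ≡ 196^2 = 38416 ≡ 646
307 = 256 + 32 + 16 + 2 + 1, so 1155^307 ≡ 646·599·135·744·1155 ≡ 120 (mod 1259)
Right side y^r · r^s mod p:
215^2 = 46225 ≡ 901
215^4 ≡ 901^2 = 811801 ≡ 1005
215^8 ≡ 1005^2 = 1010025 ≡ 307
215^16 ≡ 307^2 = 94249 ≡ 1083
215^32 ≡ 1083^2 = 1172889 ≡ 760
215^64 ≡ 760^2 = 577600 ≡ 978
215^128 ≡ 978^2 = 956484 ≡ 903
215^256 ≡ 903^2 = 815409 ≡ 836
215^512 ≡ 836^2 = 698896 ≡ 151
690 = 512 + 128 + 32 + 16 + 2, so 215^690 ≡ 151·903·760·1083·901 ≡ 679 (mod 1259)
690^2 = 476100 ≡ 198
690^4 ≡ 198^2 = 39204 ≡ 175
690^8 ≡ 175^2 = 30625 ≡ 409
690^16 ≡ 409^2 = 167281 ≡ 1093
690^32 ≡ 1093^2 = 1194649 ≡ 1117
690^64 ≡ 1117^2 = 1247689 ≡ 20
690^128 ≡ 20^2 = 400
225 = 128 + 64 + 32 + 1, so 690^225 ≡ 400·20·1117·690 ≡ 810 (mod 1259)
679·810 = 549990 ≡ 1066 (mod 1259)
120 ≠ 1066, so verification fails.

invalid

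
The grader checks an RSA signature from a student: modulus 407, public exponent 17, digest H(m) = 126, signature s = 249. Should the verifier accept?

reject

s^2 ≡ 249^2 = 62001 ≡ 137
s^4 ≡ 137^2 = 18769 ≡ 47
s^8 ≡ 47^2 = 2209 ≡ 174
s^16 ≡ 174^2 = 30276 ≡ 158
17 = 16 + 1, so s^17 ≡ 158·249 ≡ 270 (mod 407)
s^17 mod 407 = 270, but H(m) = 126.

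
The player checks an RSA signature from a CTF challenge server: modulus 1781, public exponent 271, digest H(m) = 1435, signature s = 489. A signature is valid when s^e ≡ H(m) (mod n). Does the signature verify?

Squares mod 1781: s^1≡489, s^2≡467, s^4≡807, s^8≡1184, s^16≡209, s^32≡937, s^64≡1717, s^128≡534, s^256≡196
271 = 256 + 8 + 4 + 2 + 1, so s^271 ≡ 196·1184·807·467·489 ≡ 1435 (mod 1781)
s^271 mod 1781 = 1435 matches H(m).

verifies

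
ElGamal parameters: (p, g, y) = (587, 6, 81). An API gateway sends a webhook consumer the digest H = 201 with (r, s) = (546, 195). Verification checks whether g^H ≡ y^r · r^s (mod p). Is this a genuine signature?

Left side g^H mod p:
6^201 mod 587 = 317
Right side y^r · r^s mod p:
81^546 mod 587 = 454
546^195 mod 587 = 535
454·535 = 242890 ≡ 459 (mod 587)
317 ≠ 459, so verification fails.

forged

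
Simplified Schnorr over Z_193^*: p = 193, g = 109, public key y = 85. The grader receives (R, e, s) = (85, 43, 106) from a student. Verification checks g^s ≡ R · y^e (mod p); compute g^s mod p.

109^106 mod 193 = 84

84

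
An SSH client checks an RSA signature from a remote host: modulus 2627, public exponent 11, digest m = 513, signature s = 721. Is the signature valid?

invalid

s^2 ≡ 721^2 = 519841 ≡ 2322
s^4 ≡ 2322^2 = 5391684 ≡ 1080
s^8 ≡ 1080^2 = 1166400 ≡ 12
11 = 8 + 2 + 1, so s^11 ≡ 12·2322·721 ≡ 1275 (mod 2627)
s^11 mod 2627 = 1275, but m = 513.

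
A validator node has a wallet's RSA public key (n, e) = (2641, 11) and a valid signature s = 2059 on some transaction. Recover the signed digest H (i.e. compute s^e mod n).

2253

Squares mod 2641: s^1≡2059, s^2≡676, s^4≡83, s^8≡1607
11 = 8 + 2 + 1, so s^11 ≡ 1607·676·2059 ≡ 2253 (mod 2641)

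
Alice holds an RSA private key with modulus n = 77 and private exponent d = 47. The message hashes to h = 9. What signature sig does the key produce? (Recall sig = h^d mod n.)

4

h^2 ≡ 9^2 = 81 ≡ 4
h^4 ≡ 4^2 = 16
h^8 ≡ 16^2 = 256 ≡ 25
h^16 ≡ 25^2 = 625 ≡ 9
h^32 ≡ 9^2 = 81 ≡ 4
47 = 32 + 8 + 4 + 2 + 1, so h^47 ≡ 4·25·16·4·9 ≡ 4 (mod 77)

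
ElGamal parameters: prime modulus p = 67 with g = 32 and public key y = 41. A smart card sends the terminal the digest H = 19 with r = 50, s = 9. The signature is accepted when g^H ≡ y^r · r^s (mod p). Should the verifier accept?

Left side g^H mod p:
32^2 = 1024 ≡ 19
32^4 ≡ 19^2 = 361 ≡ 26
32^8 ≡ 26^2 = 676 ≡ 6
32^16 ≡ 6^2 = 36
19 = 16 + 2 + 1, so 32^19 ≡ 36·19·32 ≡ 46 (mod 67)
Right side y^r · r^s mod p:
41^2 = 1681 ≡ 6
41^4 ≡ 6^2 = 36
41^8 ≡ 36^2 = 1296 ≡ 23
41^16 ≡ 23^2 = 529 ≡ 60
41^32 ≡ 60^2 = 3600 ≡ 49
50 = 32 + 16 + 2, so 41^50 ≡ 49·60·6 ≡ 19 (mod 67)
50^2 = 2500 ≡ 21
50^4 ≡ 21^2 = 441 ≡ 39
50^8 ≡ 39^2 = 1521 ≡ 47
9 = 8 + 1, so 50^9 ≡ 47·50 ≡ 5 (mod 67)
19·5 = 95 ≡ 28 (mod 67)
46 ≠ 28, so verification fails.

reject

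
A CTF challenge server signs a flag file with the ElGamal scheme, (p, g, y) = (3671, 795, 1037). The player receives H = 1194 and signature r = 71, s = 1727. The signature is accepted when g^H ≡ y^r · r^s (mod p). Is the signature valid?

valid

Left side g^H mod p:
795^2 = 632025 ≡ 613
795^4 ≡ 613^2 = 375769 ≡ 1327
795^8 ≡ 1327^2 = 1760929 ≡ 2520
795^16 ≡ 2520^2 = 6350400 ≡ 3241
795^32 ≡ 3241^2 = 10504081 ≡ 1350
795^64 ≡ 1350^2 = 1822500 ≡ 1684
795^128 ≡ 1684^2 = 2835856 ≡ 1844
795^256 ≡ 1844^2 = 3400336 ≡ 990
795^512 ≡ 990^2 = 980100 ≡ 3614
795^1024 ≡ 3614^2 = 13060996 ≡ 3249
1194 = 1024 + 128 + 32 + 8 + 2, so 795^1194 ≡ 3249·1844·1350·2520·613 ≡ 3122 (mod 3671)
Right side y^r · r^s mod p:
1037^2 = 1075369 ≡ 3437
1037^4 ≡ 3437^2 = 11812969 ≡ 3362
1037^8 ≡ 3362^2 = 11303044 ≡ 35
1037^16 ≡ 35^2 = 1225
1037^32 ≡ 1225^2 = 1500625 ≡ 2857
1037^64 ≡ 2857^2 = 8162449 ≡ 1816
71 = 64 + 4 + 2 + 1, so 1037^71 ≡ 1816·3362·3437·1037 ≡ 1495 (mod 3671)
71^2 = 5041 ≡ 1370
71^4 ≡ 1370^2 = 1876900 ≡ 1019
71^8 ≡ 1019^2 = 1038361 ≡ 3139
71^16 ≡ 3139^2 = 9853321 ≡ 357
71^32 ≡ 357^2 = 127449 ≡ 2635
71^64 ≡ 2635^2 = 6943225 ≡ 1364
71^128 ≡ 1364^2 = 1860496 ≡ 2970
71^256 ≡ 2970^2 = 8820900 ≡ 3158
71^512 ≡ 3158^2 = 9972964 ≡ 2528
71^1024 ≡ 2528^2 = 6390784 ≡ 3244
1727 = 1024 + 512 + 128 + 32 + 16 + 8 + 4 + 2 + 1, so 71^1727 ≡ 3244·2528·2970·2635·357·3139·1019·1370·71 ≡ 697 (mod 3671)
1495·697 = 1042015 ≡ 3122 (mod 3671)
3122 ≡ 3122 (mod 3671), so the signature is genuine.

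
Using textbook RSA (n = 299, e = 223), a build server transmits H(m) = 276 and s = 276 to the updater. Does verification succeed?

passes

s^223 mod 299 = 276
Since 276 equals the digest 276, verification succeeds.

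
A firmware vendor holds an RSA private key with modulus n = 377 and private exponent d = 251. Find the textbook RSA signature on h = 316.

309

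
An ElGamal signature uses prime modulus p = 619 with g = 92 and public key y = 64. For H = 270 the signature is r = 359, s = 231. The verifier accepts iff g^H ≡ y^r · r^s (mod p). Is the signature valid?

Left side g^H mod p:
92^2 = 8464 ≡ 417
92^4 ≡ 417^2 = 173889 ≡ 569
92^8 ≡ 569^2 = 323761 ≡ 24
92^16 ≡ 24^2 = 576
92^32 ≡ 576^2 = 331776 ≡ 611
92^64 ≡ 611^2 = 373321 ≡ 64
92^128 ≡ 64^2 = 4096 ≡ 382
92^256 ≡ 382^2 = 145924 ≡ 459
270 = 256 + 8 + 4 + 2, so 92^270 ≡ 459·24·569·417 ≡ 64 (mod 619)
Right side y^r · r^s mod p:
64^2 = 4096 ≡ 382
64^4 ≡ 382^2 = 145924 ≡ 459
64^8 ≡ 459^2 = 210681 ≡ 221
64^16 ≡ 221^2 = 48841 ≡ 559
64^32 ≡ 559^2 = 312481 ≡ 505
64^64 ≡ 505^2 = 255025 ≡ 616
64^128 ≡ 616^2 = 379456 ≡ 9
64^256 ≡ 9^2 = 81
359 = 256 + 64 + 32 + 4 + 2 + 1, so 64^359 ≡ 81·616·505·459·382·64 ≡ 81 (mod 619)
359^2 = 128881 ≡ 129
359^4 ≡ 129^2 = 16641 ≡ 547
359^8 ≡ 547^2 = 299209 ≡ 232
359^16 ≡ 232^2 = 53824 ≡ 590
359^32 ≡ 590^2 = 348100 ≡ 222
359^64 ≡ 222^2 = 49284 ≡ 383
359^128 ≡ 383^2 = 146689 ≡ 605
231 = 128 + 64 + 32 + 4 + 2 + 1, so 359^231 ≡ 605·383·222·547·129·359 ≡ 605 (mod 619)
81·605 = 49005 ≡ 104 (mod 619)
64 ≠ 104, so verification fails.

invalid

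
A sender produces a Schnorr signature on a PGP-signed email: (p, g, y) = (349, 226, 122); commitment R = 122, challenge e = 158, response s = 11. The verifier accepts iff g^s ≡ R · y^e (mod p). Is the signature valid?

invalid

g^s mod p:
226^2 = 51076 ≡ 122
226^4 ≡ 122^2 = 14884 ≡ 226
226^8 ≡ 226^2 = 51076 ≡ 122
11 = 8 + 2 + 1, so 226^11 ≡ 122·122·226 ≡ 122 (mod 349)
R · y^e mod p:
122^2 = 14884 ≡ 226
122^4 ≡ 226^2 = 51076 ≡ 122
122^8 ≡ 122^2 = 14884 ≡ 226
122^16 ≡ 226^2 = 51076 ≡ 122
122^32 ≡ 122^2 = 14884 ≡ 226
122^64 ≡ 226^2 = 51076 ≡ 122
122^128 ≡ 122^2 = 14884 ≡ 226
158 = 128 + 16 + 8 + 4 + 2, so 122^158 ≡ 226·122·226·122·226 ≡ 226 (mod 349)
122·226 = 27572 ≡ 1 (mod 349)
122 ≠ 1; the check fails.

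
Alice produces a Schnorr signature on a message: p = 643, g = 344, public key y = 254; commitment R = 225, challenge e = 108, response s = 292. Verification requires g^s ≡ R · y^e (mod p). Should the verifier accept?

accept

g^s mod p:
344^2 = 118336 ≡ 24
344^4 ≡ 24^2 = 576
344^8 ≡ 576^2 = 331776 ≡ 631
344^16 ≡ 631^2 = 398161 ≡ 144
344^32 ≡ 144^2 = 20736 ≡ 160
344^64 ≡ 160^2 = 25600 ≡ 523
344^128 ≡ 523^2 = 273529 ≡ 254
344^256 ≡ 254^2 = 64516 ≡ 216
292 = 256 + 32 + 4, so 344^292 ≡ 216·160·576 ≡ 566 (mod 643)
R · y^e mod p:
254^2 = 64516 ≡ 216
254^4 ≡ 216^2 = 46656 ≡ 360
254^8 ≡ 360^2 = 129600 ≡ 357
254^16 ≡ 357^2 = 127449 ≡ 135
254^32 ≡ 135^2 = 18225 ≡ 221
254^64 ≡ 221^2 = 48841 ≡ 616
108 = 64 + 32 + 8 + 4, so 254^108 ≡ 616·221·357·360 ≡ 254 (mod 643)
225·254 = 57150 ≡ 566 (mod 643)
566 ≡ 566 (mod 643); signature holds.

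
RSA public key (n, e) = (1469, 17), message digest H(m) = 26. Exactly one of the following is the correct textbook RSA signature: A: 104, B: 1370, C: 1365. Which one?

C

Candidate A: 104^17 mod 1469 = 1443
Candidate B: 1370^17 mod 1469 = 759
Candidate C: 1365^17 mod 1469 = 26
  → matches H(m) = 26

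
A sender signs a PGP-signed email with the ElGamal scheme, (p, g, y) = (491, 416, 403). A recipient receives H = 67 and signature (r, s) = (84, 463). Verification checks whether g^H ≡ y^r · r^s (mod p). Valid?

Left side g^H mod p:
416^2 = 173056 ≡ 224
416^4 ≡ 224^2 = 50176 ≡ 94
416^8 ≡ 94^2 = 8836 ≡ 489
416^16 ≡ 489^2 = 239121 ≡ 4
416^32 ≡ 4^2 = 16
416^64 ≡ 16^2 = 256
67 = 64 + 2 + 1, so 416^67 ≡ 256·224·416 ≡ 360 (mod 491)
Right side y^r · r^s mod p:
403^2 = 162409 ≡ 379
403^4 ≡ 379^2 = 143641 ≡ 269
403^8 ≡ 269^2 = 72361 ≡ 184
403^16 ≡ 184^2 = 33856 ≡ 468
403^32 ≡ 468^2 = 219024 ≡ 38
403^64 ≡ 38^2 = 1444 ≡ 462
84 = 64 + 16 + 4, so 403^84 ≡ 462·468·269 ≡ 208 (mod 491)
84^2 = 7056 ≡ 182
84^4 ≡ 182^2 = 33124 ≡ 227
84^8 ≡ 227^2 = 51529 ≡ 465
84^16 ≡ 465^2 = 216225 ≡ 185
84^32 ≡ 185^2 = 34225 ≡ 346
84^64 ≡ 346^2 = 119716 ≡ 403
84^128 ≡ 403^2 = 162409 ≡ 379
84^256 ≡ 379^2 = 143641 ≡ 269
463 = 256 + 128 + 64 + 8 + 4 + 2 + 1, so 84^463 ≡ 269·379·403·465·227·182·84 ≡ 285 (mod 491)
208·285 = 59280 ≡ 360 (mod 491)
360 ≡ 360 (mod 491), so the signature is genuine.

yes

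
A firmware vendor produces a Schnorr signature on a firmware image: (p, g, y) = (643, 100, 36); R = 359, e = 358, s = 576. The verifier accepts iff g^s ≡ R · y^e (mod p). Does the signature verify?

g^s mod p:
100^576 mod 643 = 231
R · y^e mod p:
36^358 mod 643 = 250
359·250 = 89750 ≡ 373 (mod 643)
231 ≠ 373; the check fails.

does not verify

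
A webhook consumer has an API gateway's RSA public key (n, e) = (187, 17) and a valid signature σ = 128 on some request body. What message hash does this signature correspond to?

Squares mod 187: σ^1≡128, σ^2≡115, σ^4≡135, σ^8≡86, σ^16≡103
17 = 16 + 1, so σ^17 ≡ 103·128 ≡ 94 (mod 187)

94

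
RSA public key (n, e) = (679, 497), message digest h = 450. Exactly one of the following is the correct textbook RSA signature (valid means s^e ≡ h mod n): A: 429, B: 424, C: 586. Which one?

B

Candidate A: Squares mod 679: 429^1≡429, 429^2≡32, 429^4≡345, 429^8≡200, 429^16≡618, 429^32≡326, 429^64≡352, 429^128≡326, 429^256≡352; 497 = 256 + 128 + 64 + 32 + 16 + 1, so 429^497 ≡ 352·326·352·326·618·429 ≡ 312 (mod 679)
Candidate B: Squares mod 679: 424^1≡424, 424^2≡520, 424^4≡158, 424^8≡520, 424^16≡158, 424^32≡520, 424^64≡158, 424^128≡520, 424^256≡158; 497 = 256 + 128 + 64 + 32 + 16 + 1, so 424^497 ≡ 158·520·158·520·158·424 ≡ 450 (mod 679)
  → matches h = 450
Candidate C: Squares mod 679: 586^1≡586, 586^2≡501, 586^4≡450, 586^8≡158, 586^16≡520, 586^32≡158, 586^64≡520, 586^128≡158, 586^256≡520; 497 = 256 + 128 + 64 + 32 + 16 + 1, so 586^497 ≡ 520·158·520·158·520·586 ≡ 528 (mod 679)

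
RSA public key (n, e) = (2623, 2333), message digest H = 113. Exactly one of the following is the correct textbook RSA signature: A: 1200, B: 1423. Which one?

A

Candidate A: 1200^2333 mod 2623 = 113
  → matches H = 113
Candidate B: 1423^2333 mod 2623 = 2510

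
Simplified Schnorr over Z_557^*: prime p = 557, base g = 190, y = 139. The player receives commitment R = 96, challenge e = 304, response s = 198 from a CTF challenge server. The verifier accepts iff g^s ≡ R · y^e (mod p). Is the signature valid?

valid

g^s mod p:
190^198 mod 557 = 131
R · y^e mod p:
139^304 mod 557 = 100
96·100 = 9600 ≡ 131 (mod 557)
131 ≡ 131 (mod 557); signature holds.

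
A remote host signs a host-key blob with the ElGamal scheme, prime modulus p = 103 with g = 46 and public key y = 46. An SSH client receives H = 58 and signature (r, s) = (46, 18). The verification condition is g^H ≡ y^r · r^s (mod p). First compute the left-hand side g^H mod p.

46

46^2 = 2116 ≡ 56
46^4 ≡ 56^2 = 3136 ≡ 46
46^8 ≡ 46^2 = 2116 ≡ 56
46^16 ≡ 56^2 = 3136 ≡ 46
46^32 ≡ 46^2 = 2116 ≡ 56
58 = 32 + 16 + 8 + 2, so 46^58 ≡ 56·46·56·56 ≡ 46 (mod 103)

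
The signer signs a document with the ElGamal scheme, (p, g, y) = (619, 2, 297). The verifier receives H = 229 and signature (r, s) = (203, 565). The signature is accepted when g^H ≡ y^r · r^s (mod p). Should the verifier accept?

accept

Left side g^H mod p:
Squares mod 619: 2^1≡2, 2^2≡4, 2^4≡16, 2^8≡256, 2^16≡541, 2^32≡513, 2^64≡94, 2^128≡170
229 = 128 + 64 + 32 + 4 + 1, so 2^229 ≡ 170·94·513·16·2 ≡ 432 (mod 619)
Right side y^r · r^s mod p:
Squares mod 619: 297^1≡297, 297^2≡311, 297^4≡157, 297^8≡508, 297^16≡560, 297^32≡386, 297^64≡436, 297^128≡63
203 = 128 + 64 + 8 + 2 + 1, so 297^203 ≡ 63·436·508·311·297 ≡ 30 (mod 619)
Squares mod 619: 203^1≡203, 203^2≡355, 203^4≡368, 203^8≡482, 203^16≡199, 203^32≡604, 203^64≡225, 203^128≡486, 203^256≡357, 203^512≡554
565 = 512 + 32 + 16 + 4 + 1, so 203^565 ≡ 554·604·199·368·203 ≡ 262 (mod 619)
30·262 = 7860 ≡ 432 (mod 619)
432 ≡ 432 (mod 619), so the signature is genuine.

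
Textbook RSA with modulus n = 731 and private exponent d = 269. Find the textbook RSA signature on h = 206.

270

h^2 ≡ 206^2 = 42436 ≡ 38
h^4 ≡ 38^2 = 1444 ≡ 713
h^8 ≡ 713^2 = 508369 ≡ 324
h^16 ≡ 324^2 = 104976 ≡ 443
h^32 ≡ 443^2 = 196249 ≡ 341
h^64 ≡ 341^2 = 116281 ≡ 52
h^128 ≡ 52^2 = 2704 ≡ 511
h^256 ≡ 511^2 = 261121 ≡ 154
269 = 256 + 8 + 4 + 1, so h^269 ≡ 154·324·713·206 ≡ 270 (mod 731)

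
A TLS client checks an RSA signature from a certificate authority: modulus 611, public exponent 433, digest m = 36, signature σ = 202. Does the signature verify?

does not verify

Squares mod 611: σ^1≡202, σ^2≡478, σ^4≡581, σ^8≡289, σ^16≡425, σ^32≡380, σ^64≡204, σ^128≡68, σ^256≡347
433 = 256 + 128 + 32 + 16 + 1, so σ^433 ≡ 347·68·380·425·202 ≡ 553 (mod 611)
The recovered value 553 does not match the digest 36.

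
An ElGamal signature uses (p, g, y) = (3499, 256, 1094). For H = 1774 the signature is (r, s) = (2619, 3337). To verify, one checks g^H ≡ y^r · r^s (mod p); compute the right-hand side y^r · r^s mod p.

643

1094^2 = 1196836 ≡ 178
1094^4 ≡ 178^2 = 31684 ≡ 193
1094^8 ≡ 193^2 = 37249 ≡ 2259
1094^16 ≡ 2259^2 = 5103081 ≡ 1539
1094^32 ≡ 1539^2 = 2368521 ≡ 3197
1094^64 ≡ 3197^2 = 10220809 ≡ 230
1094^128 ≡ 230^2 = 52900 ≡ 415
1094^256 ≡ 415^2 = 172225 ≡ 774
1094^512 ≡ 774^2 = 599076 ≡ 747
1094^1024 ≡ 747^2 = 558009 ≡ 1668
1094^2048 ≡ 1668^2 = 2782224 ≡ 519
2619 = 2048 + 512 + 32 + 16 + 8 + 2 + 1, so 1094^2619 ≡ 519·747·3197·1539·2259·178·1094 ≡ 3360 (mod 3499)
2619^2 = 6859161 ≡ 1121
2619^4 ≡ 1121^2 = 1256641 ≡ 500
2619^8 ≡ 500^2 = 250000 ≡ 1571
2619^16 ≡ 1571^2 = 2468041 ≡ 1246
2619^32 ≡ 1246^2 = 1552516 ≡ 2459
2619^64 ≡ 2459^2 = 6046681 ≡ 409
2619^128 ≡ 409^2 = 167281 ≡ 2828
2619^256 ≡ 2828^2 = 7997584 ≡ 2369
2619^512 ≡ 2369^2 = 5612161 ≡ 3264
2619^1024 ≡ 3264^2 = 10653696 ≡ 2740
2619^2048 ≡ 2740^2 = 7507600 ≡ 2245
3337 = 2048 + 1024 + 256 + 8 + 1, so 2619^3337 ≡ 2245·2740·2369·1571·2619 ≡ 524 (mod 3499)
y^r · r^s ≡ 3360·524 = 1760640 ≡ 643 (mod 3499)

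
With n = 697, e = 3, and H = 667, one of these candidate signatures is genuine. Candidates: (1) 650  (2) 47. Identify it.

2

Candidate 1: 650^2 = 422500 ≡ 118; 3 = 2 + 1, so 650^3 ≡ 118·650 ≡ 30 (mod 697)
Candidate 2: 47^2 = 2209 ≡ 118; 3 = 2 + 1, so 47^3 ≡ 118·47 ≡ 667 (mod 697)
  → matches H = 667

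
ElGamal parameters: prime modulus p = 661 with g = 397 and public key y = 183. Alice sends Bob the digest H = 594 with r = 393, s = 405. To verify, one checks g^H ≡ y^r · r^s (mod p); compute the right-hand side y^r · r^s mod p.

414

183^2 = 33489 ≡ 439
183^4 ≡ 439^2 = 192721 ≡ 370
183^8 ≡ 370^2 = 136900 ≡ 73
183^16 ≡ 73^2 = 5329 ≡ 41
183^32 ≡ 41^2 = 1681 ≡ 359
183^64 ≡ 359^2 = 128881 ≡ 647
183^128 ≡ 647^2 = 418609 ≡ 196
183^256 ≡ 196^2 = 38416 ≡ 78
393 = 256 + 128 + 8 + 1, so 183^393 ≡ 78·196·73·183 ≡ 578 (mod 661)
393^2 = 154449 ≡ 436
393^4 ≡ 436^2 = 190096 ≡ 389
393^8 ≡ 389^2 = 151321 ≡ 613
393^16 ≡ 613^2 = 375769 ≡ 321
393^32 ≡ 321^2 = 103041 ≡ 586
393^64 ≡ 586^2 = 343396 ≡ 337
393^128 ≡ 337^2 = 113569 ≡ 538
393^256 ≡ 538^2 = 289444 ≡ 587
405 = 256 + 128 + 16 + 4 + 1, so 393^405 ≡ 587·538·321·389·393 ≡ 218 (mod 661)
y^r · r^s ≡ 578·218 = 126004 ≡ 414 (mod 661)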